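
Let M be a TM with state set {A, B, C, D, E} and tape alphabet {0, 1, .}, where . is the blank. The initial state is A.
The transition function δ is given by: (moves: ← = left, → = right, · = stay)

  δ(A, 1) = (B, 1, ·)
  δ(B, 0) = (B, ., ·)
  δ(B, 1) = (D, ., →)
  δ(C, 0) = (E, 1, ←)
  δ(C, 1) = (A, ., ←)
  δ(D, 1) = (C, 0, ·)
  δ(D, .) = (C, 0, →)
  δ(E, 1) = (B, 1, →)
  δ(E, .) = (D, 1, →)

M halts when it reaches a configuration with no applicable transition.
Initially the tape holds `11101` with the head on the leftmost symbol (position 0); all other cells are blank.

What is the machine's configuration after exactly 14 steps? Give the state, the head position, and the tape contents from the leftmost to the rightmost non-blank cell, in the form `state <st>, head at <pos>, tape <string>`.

state=A head=0 tape=[1]1101   (A,1)→(B,1,·)
state=B head=0 tape=[1]1101   (B,1)→(D,.,→)
state=D head=1 tape=.[1]101   (D,1)→(C,0,·)
state=C head=1 tape=.[0]101   (C,0)→(E,1,←)
state=E head=0 tape=[.]1101   (E,.)→(D,1,→)
state=D head=1 tape=1[1]101   (D,1)→(C,0,·)
state=C head=1 tape=1[0]101   (C,0)→(E,1,←)
state=E head=0 tape=[1]1101   (E,1)→(B,1,→)
state=B head=1 tape=1[1]101   (B,1)→(D,.,→)
state=D head=2 tape=1.[1]01   (D,1)→(C,0,·)
state=C head=2 tape=1.[0]01   (C,0)→(E,1,←)
state=E head=1 tape=1[.]101   (E,.)→(D,1,→)
state=D head=2 tape=11[1]01   (D,1)→(C,0,·)
state=C head=2 tape=11[0]01   (C,0)→(E,1,←)
state=E head=1 tape=1[1]101
After 14 steps: state E, head at 1, tape 11101.

state E, head at 1, tape 11101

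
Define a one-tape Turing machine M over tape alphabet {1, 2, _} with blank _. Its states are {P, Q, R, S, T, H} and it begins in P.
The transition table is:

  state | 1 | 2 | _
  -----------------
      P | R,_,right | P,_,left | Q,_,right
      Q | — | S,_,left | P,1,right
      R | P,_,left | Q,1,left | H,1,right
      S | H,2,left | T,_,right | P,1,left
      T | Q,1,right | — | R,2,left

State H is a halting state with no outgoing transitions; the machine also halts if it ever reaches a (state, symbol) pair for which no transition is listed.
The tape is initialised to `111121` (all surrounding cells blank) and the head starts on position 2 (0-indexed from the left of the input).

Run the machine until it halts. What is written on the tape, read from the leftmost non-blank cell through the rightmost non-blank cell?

P | 11[1]121   read 1 → write _, move right, go to R
R | 11_[1]21   read 1 → write _, move left, go to P
P | 11[_]_21   read _ → write _, move right, go to Q
Q | 11_[_]21   read _ → write 1, move right, go to P
P | 11_1[2]1   read 2 → write _, move left, go to P
P | 11_[1]_1   read 1 → write _, move right, go to R
R | 11__[_]1   read _ → write 1, move right, go to H
H | 11__1[1]
The non-blank tape span at halt is 11__11.

11__11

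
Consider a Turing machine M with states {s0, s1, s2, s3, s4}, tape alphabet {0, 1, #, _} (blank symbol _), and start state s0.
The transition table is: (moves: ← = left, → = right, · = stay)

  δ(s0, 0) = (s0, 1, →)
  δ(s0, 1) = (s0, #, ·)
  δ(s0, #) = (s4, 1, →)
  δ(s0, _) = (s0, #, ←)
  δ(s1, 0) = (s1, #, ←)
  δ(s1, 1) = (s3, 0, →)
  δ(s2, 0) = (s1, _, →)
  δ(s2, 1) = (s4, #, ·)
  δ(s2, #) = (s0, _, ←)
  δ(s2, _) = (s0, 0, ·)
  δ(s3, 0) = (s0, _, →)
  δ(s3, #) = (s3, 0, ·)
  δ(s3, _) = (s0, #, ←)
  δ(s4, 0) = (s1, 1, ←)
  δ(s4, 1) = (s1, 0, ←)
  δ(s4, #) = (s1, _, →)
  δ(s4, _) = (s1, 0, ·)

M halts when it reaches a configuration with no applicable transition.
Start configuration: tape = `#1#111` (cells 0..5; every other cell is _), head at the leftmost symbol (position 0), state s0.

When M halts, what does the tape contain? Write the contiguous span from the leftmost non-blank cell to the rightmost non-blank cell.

s0 | [#]1#111__   read # → write 1, move →, go to s4
s4 | 1[1]#111__   read 1 → write 0, move ←, go to s1
s1 | [1]0#111__   read 1 → write 0, move →, go to s3
s3 | 0[0]#111__   read 0 → write _, move →, go to s0
s0 | 0_[#]111__   read # → write 1, move →, go to s4
s4 | 0_1[1]11__   read 1 → write 0, move ←, go to s1
s1 | 0_[1]011__   read 1 → write 0, move →, go to s3
s3 | 0_0[0]11__   read 0 → write _, move →, go to s0
s0 | 0_0_[1]1__   read 1 → write #, move ·, go to s0
s0 | 0_0_[#]1__   read # → write 1, move →, go to s4
s4 | 0_0_1[1]__   read 1 → write 0, move ←, go to s1
s1 | 0_0_[1]0__   read 1 → write 0, move →, go to s3
s3 | 0_0_0[0]__   read 0 → write _, move →, go to s0
s0 | 0_0_0_[_]_   read _ → write #, move ←, go to s0
s0 | 0_0_0[_]#_   read _ → write #, move ←, go to s0
s0 | 0_0_[0]##_   read 0 → write 1, move →, go to s0
s0 | 0_0_1[#]#_   read # → write 1, move →, go to s4
s4 | 0_0_11[#]_   read # → write _, move →, go to s1
s1 | 0_0_11_[_]
The non-blank tape span at halt is 0_0_11.

0_0_11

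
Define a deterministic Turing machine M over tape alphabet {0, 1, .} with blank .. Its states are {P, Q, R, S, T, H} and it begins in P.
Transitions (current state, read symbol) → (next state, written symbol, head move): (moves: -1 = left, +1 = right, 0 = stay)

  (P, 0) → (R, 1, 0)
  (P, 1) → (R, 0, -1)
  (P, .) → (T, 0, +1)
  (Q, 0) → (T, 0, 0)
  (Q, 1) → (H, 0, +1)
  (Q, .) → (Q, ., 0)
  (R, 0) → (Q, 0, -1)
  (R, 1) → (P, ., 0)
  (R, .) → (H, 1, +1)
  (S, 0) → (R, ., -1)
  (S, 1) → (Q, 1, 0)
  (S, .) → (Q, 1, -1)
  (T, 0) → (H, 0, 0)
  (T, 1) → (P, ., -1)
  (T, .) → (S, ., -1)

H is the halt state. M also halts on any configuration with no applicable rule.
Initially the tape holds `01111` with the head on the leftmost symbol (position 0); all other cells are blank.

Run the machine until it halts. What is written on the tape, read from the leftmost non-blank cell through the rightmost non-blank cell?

1..111

P | .[0]1111   read 0 → write 1, move 0, go to R
R | .[1]1111   read 1 → write ., move 0, go to P
P | .[.]1111   read . → write 0, move +1, go to T
T | .0[1]111   read 1 → write ., move -1, go to P
P | .[0].111   read 0 → write 1, move 0, go to R
R | .[1].111   read 1 → write ., move 0, go to P
P | .[.].111   read . → write 0, move +1, go to T
T | .0[.]111   read . → write ., move -1, go to S
S | .[0].111   read 0 → write ., move -1, go to R
R | [.]..111   read . → write 1, move +1, go to H
H | 1[.].111
The non-blank tape span at halt is 1..111.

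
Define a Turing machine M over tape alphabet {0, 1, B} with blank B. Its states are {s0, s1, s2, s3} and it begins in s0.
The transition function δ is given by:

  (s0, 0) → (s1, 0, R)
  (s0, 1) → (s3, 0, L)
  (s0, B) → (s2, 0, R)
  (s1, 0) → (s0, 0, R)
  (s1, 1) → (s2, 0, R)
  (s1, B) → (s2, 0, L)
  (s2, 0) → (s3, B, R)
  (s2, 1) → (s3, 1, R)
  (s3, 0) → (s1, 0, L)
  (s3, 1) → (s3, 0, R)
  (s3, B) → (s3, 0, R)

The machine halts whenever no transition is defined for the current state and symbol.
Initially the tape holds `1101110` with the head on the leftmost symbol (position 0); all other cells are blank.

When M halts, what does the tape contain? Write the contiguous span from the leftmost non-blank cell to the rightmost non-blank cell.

000B00000

s0 | B[1]101110B   read 1 → write 0, move L, go to s3
s3 | [B]0101110B   read B → write 0, move R, go to s3
s3 | 0[0]101110B   read 0 → write 0, move L, go to s1
s1 | [0]0101110B   read 0 → write 0, move R, go to s0
s0 | 0[0]101110B   read 0 → write 0, move R, go to s1
s1 | 00[1]01110B   read 1 → write 0, move R, go to s2
s2 | 000[0]1110B   read 0 → write B, move R, go to s3
s3 | 000B[1]110B   read 1 → write 0, move R, go to s3
s3 | 000B0[1]10B   read 1 → write 0, move R, go to s3
s3 | 000B00[1]0B   read 1 → write 0, move R, go to s3
s3 | 000B000[0]B   read 0 → write 0, move L, go to s1
s1 | 000B00[0]0B   read 0 → write 0, move R, go to s0
s0 | 000B000[0]B   read 0 → write 0, move R, go to s1
s1 | 000B0000[B]   read B → write 0, move L, go to s2
s2 | 000B000[0]0   read 0 → write B, move R, go to s3
s3 | 000B000B[0]   read 0 → write 0, move L, go to s1
s1 | 000B000[B]0   read B → write 0, move L, go to s2
s2 | 000B00[0]00   read 0 → write B, move R, go to s3
s3 | 000B00B[0]0   read 0 → write 0, move L, go to s1
s1 | 000B00[B]00   read B → write 0, move L, go to s2
s2 | 000B0[0]000   read 0 → write B, move R, go to s3
s3 | 000B0B[0]00   read 0 → write 0, move L, go to s1
s1 | 000B0[B]000   read B → write 0, move L, go to s2
s2 | 000B[0]0000   read 0 → write B, move R, go to s3
s3 | 000BB[0]000   read 0 → write 0, move L, go to s1
s1 | 000B[B]0000   read B → write 0, move L, go to s2
s2 | 000[B]00000
The non-blank tape span at halt is 000B00000.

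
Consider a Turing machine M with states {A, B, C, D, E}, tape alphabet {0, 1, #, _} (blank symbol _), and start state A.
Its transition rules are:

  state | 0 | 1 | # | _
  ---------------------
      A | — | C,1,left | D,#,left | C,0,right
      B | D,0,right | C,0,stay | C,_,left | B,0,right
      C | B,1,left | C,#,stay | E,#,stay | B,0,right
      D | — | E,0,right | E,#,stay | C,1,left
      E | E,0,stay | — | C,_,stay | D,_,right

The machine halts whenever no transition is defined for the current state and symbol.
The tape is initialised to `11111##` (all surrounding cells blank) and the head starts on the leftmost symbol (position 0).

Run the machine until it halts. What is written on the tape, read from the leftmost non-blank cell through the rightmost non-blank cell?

001111##

state=A head=0 tape=_[1]1111##   (A,1)→(C,1,left)
state=C head=-1 tape=[_]11111##   (C,_)→(B,0,right)
state=B head=0 tape=0[1]1111##   (B,1)→(C,0,stay)
state=C head=0 tape=0[0]1111##   (C,0)→(B,1,left)
state=B head=-1 tape=[0]11111##   (B,0)→(D,0,right)
state=D head=0 tape=0[1]1111##   (D,1)→(E,0,right)
state=E head=1 tape=00[1]111##
The non-blank tape span at halt is 001111##.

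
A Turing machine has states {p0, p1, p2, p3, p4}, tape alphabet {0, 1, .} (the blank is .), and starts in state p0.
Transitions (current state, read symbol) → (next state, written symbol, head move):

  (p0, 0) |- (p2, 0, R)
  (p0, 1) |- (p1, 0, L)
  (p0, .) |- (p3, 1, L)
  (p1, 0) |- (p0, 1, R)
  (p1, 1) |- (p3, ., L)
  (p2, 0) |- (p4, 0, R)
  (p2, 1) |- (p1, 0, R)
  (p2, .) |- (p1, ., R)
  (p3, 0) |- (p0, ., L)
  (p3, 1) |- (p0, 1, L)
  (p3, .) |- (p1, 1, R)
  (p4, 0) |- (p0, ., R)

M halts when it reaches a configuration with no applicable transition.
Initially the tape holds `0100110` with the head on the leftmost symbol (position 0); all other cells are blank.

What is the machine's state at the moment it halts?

p1

state=p0 head=0 tape=[0]100110   (p0,0)→(p2,0,R)
state=p2 head=1 tape=0[1]00110   (p2,1)→(p1,0,R)
state=p1 head=2 tape=00[0]0110   (p1,0)→(p0,1,R)
state=p0 head=3 tape=001[0]110   (p0,0)→(p2,0,R)
state=p2 head=4 tape=0010[1]10   (p2,1)→(p1,0,R)
state=p1 head=5 tape=00100[1]0   (p1,1)→(p3,.,L)
state=p3 head=4 tape=0010[0].0   (p3,0)→(p0,.,L)
state=p0 head=3 tape=001[0]..0   (p0,0)→(p2,0,R)
state=p2 head=4 tape=0010[.].0   (p2,.)→(p1,.,R)
state=p1 head=5 tape=0010.[.]0
No transition is defined for (p1, .); M halts in state p1.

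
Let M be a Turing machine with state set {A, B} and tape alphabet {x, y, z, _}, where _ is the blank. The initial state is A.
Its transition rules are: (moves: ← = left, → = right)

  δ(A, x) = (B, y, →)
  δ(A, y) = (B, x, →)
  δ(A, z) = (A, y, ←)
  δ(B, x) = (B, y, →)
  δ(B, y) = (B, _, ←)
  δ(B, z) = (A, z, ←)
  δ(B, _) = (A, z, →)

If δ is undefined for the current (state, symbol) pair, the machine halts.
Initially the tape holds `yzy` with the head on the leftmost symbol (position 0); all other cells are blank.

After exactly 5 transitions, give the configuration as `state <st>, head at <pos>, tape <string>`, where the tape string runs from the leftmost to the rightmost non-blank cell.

state=A head=0 tape=[y]zy   (A,y)→(B,x,→)
state=B head=1 tape=x[z]y   (B,z)→(A,z,←)
state=A head=0 tape=[x]zy   (A,x)→(B,y,→)
state=B head=1 tape=y[z]y   (B,z)→(A,z,←)
state=A head=0 tape=[y]zy   (A,y)→(B,x,→)
state=B head=1 tape=x[z]y
After 5 steps: state B, head at 1, tape xzy.

state B, head at 1, tape xzy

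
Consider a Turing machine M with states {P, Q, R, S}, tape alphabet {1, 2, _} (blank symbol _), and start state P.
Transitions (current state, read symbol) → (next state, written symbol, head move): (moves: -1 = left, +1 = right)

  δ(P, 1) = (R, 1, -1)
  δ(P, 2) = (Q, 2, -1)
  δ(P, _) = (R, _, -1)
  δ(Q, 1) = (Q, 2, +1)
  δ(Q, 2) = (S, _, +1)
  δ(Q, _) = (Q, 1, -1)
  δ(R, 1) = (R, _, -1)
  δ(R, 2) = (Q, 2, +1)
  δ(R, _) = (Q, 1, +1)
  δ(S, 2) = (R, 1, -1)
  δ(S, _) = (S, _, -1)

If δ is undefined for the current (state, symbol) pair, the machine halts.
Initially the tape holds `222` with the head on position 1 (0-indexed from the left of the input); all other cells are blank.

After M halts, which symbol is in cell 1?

P | _2[2]2_   read 2 → write 2, move -1, go to Q
Q | _[2]22_   read 2 → write _, move +1, go to S
S | __[2]2_   read 2 → write 1, move -1, go to R
R | _[_]12_   read _ → write 1, move +1, go to Q
Q | _1[1]2_   read 1 → write 2, move +1, go to Q
Q | _12[2]_   read 2 → write _, move +1, go to S
S | _12_[_]   read _ → write _, move -1, go to S
S | _12[_]_   read _ → write _, move -1, go to S
S | _1[2]__   read 2 → write 1, move -1, go to R
R | _[1]1__   read 1 → write _, move -1, go to R
R | [_]_1__   read _ → write 1, move +1, go to Q
Q | 1[_]1__   read _ → write 1, move -1, go to Q
Q | [1]11__   read 1 → write 2, move +1, go to Q
Q | 2[1]1__   read 1 → write 2, move +1, go to Q
Q | 22[1]__   read 1 → write 2, move +1, go to Q
Q | 222[_]_   read _ → write 1, move -1, go to Q
Q | 22[2]1_   read 2 → write _, move +1, go to S
S | 22_[1]_
Cell 1 holds _ when M halts.

_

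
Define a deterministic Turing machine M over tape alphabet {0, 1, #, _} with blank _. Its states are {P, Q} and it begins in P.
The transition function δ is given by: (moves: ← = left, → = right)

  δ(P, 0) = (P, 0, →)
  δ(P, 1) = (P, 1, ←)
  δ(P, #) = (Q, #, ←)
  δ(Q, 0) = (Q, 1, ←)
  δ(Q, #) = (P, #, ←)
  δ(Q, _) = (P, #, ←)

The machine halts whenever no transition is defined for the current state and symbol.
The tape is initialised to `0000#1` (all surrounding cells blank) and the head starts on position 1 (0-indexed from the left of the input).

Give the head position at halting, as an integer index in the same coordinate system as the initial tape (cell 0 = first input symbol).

-2

state=P head=1 tape=__0[0]00#1   (P,0)→(P,0,→)
state=P head=2 tape=__00[0]0#1   (P,0)→(P,0,→)
state=P head=3 tape=__000[0]#1   (P,0)→(P,0,→)
state=P head=4 tape=__0000[#]1   (P,#)→(Q,#,←)
state=Q head=3 tape=__000[0]#1   (Q,0)→(Q,1,←)
state=Q head=2 tape=__00[0]1#1   (Q,0)→(Q,1,←)
state=Q head=1 tape=__0[0]11#1   (Q,0)→(Q,1,←)
state=Q head=0 tape=__[0]111#1   (Q,0)→(Q,1,←)
state=Q head=-1 tape=_[_]1111#1   (Q,_)→(P,#,←)
state=P head=-2 tape=[_]#1111#1
At halt the head is at cell -2.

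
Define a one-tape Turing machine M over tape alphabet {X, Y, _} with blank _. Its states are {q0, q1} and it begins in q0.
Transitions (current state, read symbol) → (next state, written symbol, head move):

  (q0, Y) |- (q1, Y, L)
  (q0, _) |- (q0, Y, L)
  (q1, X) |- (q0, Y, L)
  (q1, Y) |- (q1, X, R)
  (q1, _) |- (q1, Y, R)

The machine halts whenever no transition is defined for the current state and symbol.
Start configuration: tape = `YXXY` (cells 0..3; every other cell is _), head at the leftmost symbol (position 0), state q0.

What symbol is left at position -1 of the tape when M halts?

Y

state=q0 head=0 tape=_[Y]XXY   (q0,Y)→(q1,Y,L)
state=q1 head=-1 tape=[_]YXXY   (q1,_)→(q1,Y,R)
state=q1 head=0 tape=Y[Y]XXY   (q1,Y)→(q1,X,R)
state=q1 head=1 tape=YX[X]XY   (q1,X)→(q0,Y,L)
state=q0 head=0 tape=Y[X]YXY
Cell -1 holds Y when M halts.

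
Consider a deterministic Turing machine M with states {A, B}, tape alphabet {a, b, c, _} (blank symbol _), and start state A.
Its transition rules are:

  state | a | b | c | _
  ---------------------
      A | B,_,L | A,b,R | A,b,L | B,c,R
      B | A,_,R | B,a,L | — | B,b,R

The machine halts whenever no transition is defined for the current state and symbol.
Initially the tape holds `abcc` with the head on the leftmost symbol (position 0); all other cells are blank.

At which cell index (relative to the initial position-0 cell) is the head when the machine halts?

state=A head=0 tape=__[a]bcc   (A,a)→(B,_,L)
state=B head=-1 tape=_[_]_bcc   (B,_)→(B,b,R)
state=B head=0 tape=_b[_]bcc   (B,_)→(B,b,R)
state=B head=1 tape=_bb[b]cc   (B,b)→(B,a,L)
state=B head=0 tape=_b[b]acc   (B,b)→(B,a,L)
state=B head=-1 tape=_[b]aacc   (B,b)→(B,a,L)
state=B head=-2 tape=[_]aaacc   (B,_)→(B,b,R)
state=B head=-1 tape=b[a]aacc   (B,a)→(A,_,R)
state=A head=0 tape=b_[a]acc   (A,a)→(B,_,L)
state=B head=-1 tape=b[_]_acc   (B,_)→(B,b,R)
state=B head=0 tape=bb[_]acc   (B,_)→(B,b,R)
state=B head=1 tape=bbb[a]cc   (B,a)→(A,_,R)
state=A head=2 tape=bbb_[c]c   (A,c)→(A,b,L)
state=A head=1 tape=bbb[_]bc   (A,_)→(B,c,R)
state=B head=2 tape=bbbc[b]c   (B,b)→(B,a,L)
state=B head=1 tape=bbb[c]ac
At halt the head is at cell 1.

1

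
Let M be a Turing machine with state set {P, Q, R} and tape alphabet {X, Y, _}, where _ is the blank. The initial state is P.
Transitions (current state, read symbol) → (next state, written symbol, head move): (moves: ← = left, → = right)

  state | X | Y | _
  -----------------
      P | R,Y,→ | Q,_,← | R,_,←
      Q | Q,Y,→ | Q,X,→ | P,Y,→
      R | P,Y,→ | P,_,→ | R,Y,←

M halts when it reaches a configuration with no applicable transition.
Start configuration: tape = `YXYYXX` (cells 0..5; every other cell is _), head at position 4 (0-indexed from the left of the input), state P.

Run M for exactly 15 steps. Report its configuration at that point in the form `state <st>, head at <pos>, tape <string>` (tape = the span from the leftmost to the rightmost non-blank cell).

state Q, head at 3, tape YXY

state=P head=4 tape=YXYY[X]X_   (P,X)→(R,Y,→)
state=R head=5 tape=YXYYY[X]_   (R,X)→(P,Y,→)
state=P head=6 tape=YXYYYY[_]   (P,_)→(R,_,←)
state=R head=5 tape=YXYYY[Y]_   (R,Y)→(P,_,→)
state=P head=6 tape=YXYYY_[_]   (P,_)→(R,_,←)
state=R head=5 tape=YXYYY[_]_   (R,_)→(R,Y,←)
state=R head=4 tape=YXYY[Y]Y_   (R,Y)→(P,_,→)
state=P head=5 tape=YXYY_[Y]_   (P,Y)→(Q,_,←)
state=Q head=4 tape=YXYY[_]__   (Q,_)→(P,Y,→)
state=P head=5 tape=YXYYY[_]_   (P,_)→(R,_,←)
state=R head=4 tape=YXYY[Y]__   (R,Y)→(P,_,→)
state=P head=5 tape=YXYY_[_]_   (P,_)→(R,_,←)
state=R head=4 tape=YXYY[_]__   (R,_)→(R,Y,←)
state=R head=3 tape=YXY[Y]Y__   (R,Y)→(P,_,→)
state=P head=4 tape=YXY_[Y]__   (P,Y)→(Q,_,←)
state=Q head=3 tape=YXY[_]___
After 15 steps: state Q, head at 3, tape YXY.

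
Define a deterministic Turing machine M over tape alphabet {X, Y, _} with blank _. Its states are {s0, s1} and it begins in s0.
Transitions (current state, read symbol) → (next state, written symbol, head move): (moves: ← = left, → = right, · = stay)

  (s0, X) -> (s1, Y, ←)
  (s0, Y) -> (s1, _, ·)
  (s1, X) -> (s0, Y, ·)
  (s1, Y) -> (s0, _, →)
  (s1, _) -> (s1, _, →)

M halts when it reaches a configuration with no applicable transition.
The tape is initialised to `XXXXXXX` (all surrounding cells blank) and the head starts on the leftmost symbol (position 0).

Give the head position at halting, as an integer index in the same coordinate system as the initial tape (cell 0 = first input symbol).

s0 | _[X]XXXXXX_   read X → write Y, move ←, go to s1
s1 | [_]YXXXXXX_   read _ → write _, move →, go to s1
s1 | _[Y]XXXXXX_   read Y → write _, move →, go to s0
s0 | __[X]XXXXX_   read X → write Y, move ←, go to s1
s1 | _[_]YXXXXX_   read _ → write _, move →, go to s1
s1 | __[Y]XXXXX_   read Y → write _, move →, go to s0
s0 | ___[X]XXXX_   read X → write Y, move ←, go to s1
s1 | __[_]YXXXX_   read _ → write _, move →, go to s1
s1 | ___[Y]XXXX_   read Y → write _, move →, go to s0
s0 | ____[X]XXX_   read X → write Y, move ←, go to s1
s1 | ___[_]YXXX_   read _ → write _, move →, go to s1
s1 | ____[Y]XXX_   read Y → write _, move →, go to s0
s0 | _____[X]XX_   read X → write Y, move ←, go to s1
s1 | ____[_]YXX_   read _ → write _, move →, go to s1
s1 | _____[Y]XX_   read Y → write _, move →, go to s0
s0 | ______[X]X_   read X → write Y, move ←, go to s1
s1 | _____[_]YX_   read _ → write _, move →, go to s1
s1 | ______[Y]X_   read Y → write _, move →, go to s0
s0 | _______[X]_   read X → write Y, move ←, go to s1
s1 | ______[_]Y_   read _ → write _, move →, go to s1
s1 | _______[Y]_   read Y → write _, move →, go to s0
s0 | ________[_]
At halt the head is at cell 7.

7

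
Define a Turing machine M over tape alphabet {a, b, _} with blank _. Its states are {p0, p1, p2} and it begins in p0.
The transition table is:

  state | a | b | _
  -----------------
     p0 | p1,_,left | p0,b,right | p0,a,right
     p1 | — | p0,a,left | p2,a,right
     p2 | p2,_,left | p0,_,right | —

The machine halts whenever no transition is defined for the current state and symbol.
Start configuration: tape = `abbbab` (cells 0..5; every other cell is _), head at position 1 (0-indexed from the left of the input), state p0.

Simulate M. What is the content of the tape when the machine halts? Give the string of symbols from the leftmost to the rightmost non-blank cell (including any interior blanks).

state=p0 head=1 tape=_a[b]bbab   (p0,b)→(p0,b,right)
state=p0 head=2 tape=_ab[b]bab   (p0,b)→(p0,b,right)
state=p0 head=3 tape=_abb[b]ab   (p0,b)→(p0,b,right)
state=p0 head=4 tape=_abbb[a]b   (p0,a)→(p1,_,left)
state=p1 head=3 tape=_abb[b]_b   (p1,b)→(p0,a,left)
state=p0 head=2 tape=_ab[b]a_b   (p0,b)→(p0,b,right)
state=p0 head=3 tape=_abb[a]_b   (p0,a)→(p1,_,left)
state=p1 head=2 tape=_ab[b]__b   (p1,b)→(p0,a,left)
state=p0 head=1 tape=_a[b]a__b   (p0,b)→(p0,b,right)
state=p0 head=2 tape=_ab[a]__b   (p0,a)→(p1,_,left)
state=p1 head=1 tape=_a[b]___b   (p1,b)→(p0,a,left)
state=p0 head=0 tape=_[a]a___b   (p0,a)→(p1,_,left)
state=p1 head=-1 tape=[_]_a___b   (p1,_)→(p2,a,right)
state=p2 head=0 tape=a[_]a___b
The non-blank tape span at halt is a_a___b.

a_a___b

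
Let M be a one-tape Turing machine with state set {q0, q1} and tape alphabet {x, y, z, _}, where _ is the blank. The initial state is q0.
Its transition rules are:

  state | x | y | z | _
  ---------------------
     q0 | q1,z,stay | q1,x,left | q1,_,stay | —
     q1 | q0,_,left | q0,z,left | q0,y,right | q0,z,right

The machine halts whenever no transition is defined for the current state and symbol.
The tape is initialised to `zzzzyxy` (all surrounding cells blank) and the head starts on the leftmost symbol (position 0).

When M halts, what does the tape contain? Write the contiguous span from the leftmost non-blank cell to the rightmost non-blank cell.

zzzzyzy

q0 | [z]zzzyxy_   read z → write _, move stay, go to q1
q1 | [_]zzzyxy_   read _ → write z, move right, go to q0
q0 | z[z]zzyxy_   read z → write _, move stay, go to q1
q1 | z[_]zzyxy_   read _ → write z, move right, go to q0
q0 | zz[z]zyxy_   read z → write _, move stay, go to q1
q1 | zz[_]zyxy_   read _ → write z, move right, go to q0
q0 | zzz[z]yxy_   read z → write _, move stay, go to q1
q1 | zzz[_]yxy_   read _ → write z, move right, go to q0
q0 | zzzz[y]xy_   read y → write x, move left, go to q1
q1 | zzz[z]xxy_   read z → write y, move right, go to q0
q0 | zzzy[x]xy_   read x → write z, move stay, go to q1
q1 | zzzy[z]xy_   read z → write y, move right, go to q0
q0 | zzzyy[x]y_   read x → write z, move stay, go to q1
q1 | zzzyy[z]y_   read z → write y, move right, go to q0
q0 | zzzyyy[y]_   read y → write x, move left, go to q1
q1 | zzzyy[y]x_   read y → write z, move left, go to q0
q0 | zzzy[y]zx_   read y → write x, move left, go to q1
q1 | zzz[y]xzx_   read y → write z, move left, go to q0
q0 | zz[z]zxzx_   read z → write _, move stay, go to q1
q1 | zz[_]zxzx_   read _ → write z, move right, go to q0
q0 | zzz[z]xzx_   read z → write _, move stay, go to q1
q1 | zzz[_]xzx_   read _ → write z, move right, go to q0
q0 | zzzz[x]zx_   read x → write z, move stay, go to q1
q1 | zzzz[z]zx_   read z → write y, move right, go to q0
q0 | zzzzy[z]x_   read z → write _, move stay, go to q1
q1 | zzzzy[_]x_   read _ → write z, move right, go to q0
q0 | zzzzyz[x]_   read x → write z, move stay, go to q1
q1 | zzzzyz[z]_   read z → write y, move right, go to q0
q0 | zzzzyzy[_]
The non-blank tape span at halt is zzzzyzy.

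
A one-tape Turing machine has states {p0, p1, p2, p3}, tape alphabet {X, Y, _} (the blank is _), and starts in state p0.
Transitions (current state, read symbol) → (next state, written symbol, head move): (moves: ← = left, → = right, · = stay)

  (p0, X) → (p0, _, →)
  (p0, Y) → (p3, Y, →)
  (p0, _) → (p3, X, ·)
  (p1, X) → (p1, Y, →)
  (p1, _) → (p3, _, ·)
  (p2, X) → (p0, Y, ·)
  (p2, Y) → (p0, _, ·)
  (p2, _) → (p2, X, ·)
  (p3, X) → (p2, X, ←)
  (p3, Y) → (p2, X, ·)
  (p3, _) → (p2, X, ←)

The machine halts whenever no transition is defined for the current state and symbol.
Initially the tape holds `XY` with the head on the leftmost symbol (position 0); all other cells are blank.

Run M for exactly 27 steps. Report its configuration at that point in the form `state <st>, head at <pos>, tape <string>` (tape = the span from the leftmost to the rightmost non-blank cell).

p0 | ___[X]Y_   read X → write _, move →, go to p0
p0 | ____[Y]_   read Y → write Y, move →, go to p3
p3 | ____Y[_]   read _ → write X, move ←, go to p2
p2 | ____[Y]X   read Y → write _, move ·, go to p0
p0 | ____[_]X   read _ → write X, move ·, go to p3
p3 | ____[X]X   read X → write X, move ←, go to p2
p2 | ___[_]XX   read _ → write X, move ·, go to p2
p2 | ___[X]XX   read X → write Y, move ·, go to p0
p0 | ___[Y]XX   read Y → write Y, move →, go to p3
p3 | ___Y[X]X   read X → write X, move ←, go to p2
p2 | ___[Y]XX   read Y → write _, move ·, go to p0
p0 | ___[_]XX   read _ → write X, move ·, go to p3
p3 | ___[X]XX   read X → write X, move ←, go to p2
p2 | __[_]XXX   read _ → write X, move ·, go to p2
p2 | __[X]XXX   read X → write Y, move ·, go to p0
p0 | __[Y]XXX   read Y → write Y, move →, go to p3
p3 | __Y[X]XX   read X → write X, move ←, go to p2
p2 | __[Y]XXX   read Y → write _, move ·, go to p0
p0 | __[_]XXX   read _ → write X, move ·, go to p3
p3 | __[X]XXX   read X → write X, move ←, go to p2
p2 | _[_]XXXX   read _ → write X, move ·, go to p2
p2 | _[X]XXXX   read X → write Y, move ·, go to p0
p0 | _[Y]XXXX   read Y → write Y, move →, go to p3
p3 | _Y[X]XXX   read X → write X, move ←, go to p2
p2 | _[Y]XXXX   read Y → write _, move ·, go to p0
p0 | _[_]XXXX   read _ → write X, move ·, go to p3
p3 | _[X]XXXX   read X → write X, move ←, go to p2
p2 | [_]XXXXX
After 27 steps: state p2, head at -3, tape XXXXX.

state p2, head at -3, tape XXXXX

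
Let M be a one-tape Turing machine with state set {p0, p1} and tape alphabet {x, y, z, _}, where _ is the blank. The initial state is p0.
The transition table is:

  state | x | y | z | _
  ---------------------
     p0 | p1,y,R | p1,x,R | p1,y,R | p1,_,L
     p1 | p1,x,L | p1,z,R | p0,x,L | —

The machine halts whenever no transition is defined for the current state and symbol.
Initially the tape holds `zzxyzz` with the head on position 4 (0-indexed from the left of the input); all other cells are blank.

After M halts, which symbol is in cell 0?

p0 | __zzxy[z]z   read z → write y, move R, go to p1
p1 | __zzxyy[z]   read z → write x, move L, go to p0
p0 | __zzxy[y]x   read y → write x, move R, go to p1
p1 | __zzxyx[x]   read x → write x, move L, go to p1
p1 | __zzxy[x]x   read x → write x, move L, go to p1
p1 | __zzx[y]xx   read y → write z, move R, go to p1
p1 | __zzxz[x]x   read x → write x, move L, go to p1
p1 | __zzx[z]xx   read z → write x, move L, go to p0
p0 | __zz[x]xxx   read x → write y, move R, go to p1
p1 | __zzy[x]xx   read x → write x, move L, go to p1
p1 | __zz[y]xxx   read y → write z, move R, go to p1
p1 | __zzz[x]xx   read x → write x, move L, go to p1
p1 | __zz[z]xxx   read z → write x, move L, go to p0
p0 | __z[z]xxxx   read z → write y, move R, go to p1
p1 | __zy[x]xxx   read x → write x, move L, go to p1
p1 | __z[y]xxxx   read y → write z, move R, go to p1
p1 | __zz[x]xxx   read x → write x, move L, go to p1
p1 | __z[z]xxxx   read z → write x, move L, go to p0
p0 | __[z]xxxxx   read z → write y, move R, go to p1
p1 | __y[x]xxxx   read x → write x, move L, go to p1
p1 | __[y]xxxxx   read y → write z, move R, go to p1
p1 | __z[x]xxxx   read x → write x, move L, go to p1
p1 | __[z]xxxxx   read z → write x, move L, go to p0
p0 | _[_]xxxxxx   read _ → write _, move L, go to p1
p1 | [_]_xxxxxx
Cell 0 holds x when M halts.

x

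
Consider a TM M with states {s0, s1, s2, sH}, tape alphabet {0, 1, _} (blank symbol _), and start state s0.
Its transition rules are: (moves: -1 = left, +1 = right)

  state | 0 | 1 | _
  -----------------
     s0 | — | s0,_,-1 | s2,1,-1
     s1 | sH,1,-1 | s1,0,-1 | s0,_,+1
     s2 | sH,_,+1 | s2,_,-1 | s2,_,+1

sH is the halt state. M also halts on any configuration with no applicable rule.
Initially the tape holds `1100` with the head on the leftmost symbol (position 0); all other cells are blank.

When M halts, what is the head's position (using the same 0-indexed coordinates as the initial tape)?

s0 | __[1]100   read 1 → write _, move -1, go to s0
s0 | _[_]_100   read _ → write 1, move -1, go to s2
s2 | [_]1_100   read _ → write _, move +1, go to s2
s2 | _[1]_100   read 1 → write _, move -1, go to s2
s2 | [_]__100   read _ → write _, move +1, go to s2
s2 | _[_]_100   read _ → write _, move +1, go to s2
s2 | __[_]100   read _ → write _, move +1, go to s2
s2 | ___[1]00   read 1 → write _, move -1, go to s2
s2 | __[_]_00   read _ → write _, move +1, go to s2
s2 | ___[_]00   read _ → write _, move +1, go to s2
s2 | ____[0]0   read 0 → write _, move +1, go to sH
sH | _____[0]
At halt the head is at cell 3.

3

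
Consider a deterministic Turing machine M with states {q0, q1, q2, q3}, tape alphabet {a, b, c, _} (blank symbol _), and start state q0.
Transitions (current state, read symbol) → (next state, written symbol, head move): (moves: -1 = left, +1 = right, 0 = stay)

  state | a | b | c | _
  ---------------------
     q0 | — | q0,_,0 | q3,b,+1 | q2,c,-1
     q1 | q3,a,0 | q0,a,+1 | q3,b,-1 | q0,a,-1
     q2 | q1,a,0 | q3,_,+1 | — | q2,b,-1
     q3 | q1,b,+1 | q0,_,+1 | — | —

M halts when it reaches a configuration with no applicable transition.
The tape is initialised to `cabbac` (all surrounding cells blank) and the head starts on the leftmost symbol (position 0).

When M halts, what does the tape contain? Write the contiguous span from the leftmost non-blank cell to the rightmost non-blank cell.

q0 | [c]abbac_   read c → write b, move +1, go to q3
q3 | b[a]bbac_   read a → write b, move +1, go to q1
q1 | bb[b]bac_   read b → write a, move +1, go to q0
q0 | bba[b]ac_   read b → write _, move 0, go to q0
q0 | bba[_]ac_   read _ → write c, move -1, go to q2
q2 | bb[a]cac_   read a → write a, move 0, go to q1
q1 | bb[a]cac_   read a → write a, move 0, go to q3
q3 | bb[a]cac_   read a → write b, move +1, go to q1
q1 | bbb[c]ac_   read c → write b, move -1, go to q3
q3 | bb[b]bac_   read b → write _, move +1, go to q0
q0 | bb_[b]ac_   read b → write _, move 0, go to q0
q0 | bb_[_]ac_   read _ → write c, move -1, go to q2
q2 | bb[_]cac_   read _ → write b, move -1, go to q2
q2 | b[b]bcac_   read b → write _, move +1, go to q3
q3 | b_[b]cac_   read b → write _, move +1, go to q0
q0 | b__[c]ac_   read c → write b, move +1, go to q3
q3 | b__b[a]c_   read a → write b, move +1, go to q1
q1 | b__bb[c]_   read c → write b, move -1, go to q3
q3 | b__b[b]b_   read b → write _, move +1, go to q0
q0 | b__b_[b]_   read b → write _, move 0, go to q0
q0 | b__b_[_]_   read _ → write c, move -1, go to q2
q2 | b__b[_]c_   read _ → write b, move -1, go to q2
q2 | b__[b]bc_   read b → write _, move +1, go to q3
q3 | b___[b]c_   read b → write _, move +1, go to q0
q0 | b____[c]_   read c → write b, move +1, go to q3
q3 | b____b[_]
The non-blank tape span at halt is b____b.

b____b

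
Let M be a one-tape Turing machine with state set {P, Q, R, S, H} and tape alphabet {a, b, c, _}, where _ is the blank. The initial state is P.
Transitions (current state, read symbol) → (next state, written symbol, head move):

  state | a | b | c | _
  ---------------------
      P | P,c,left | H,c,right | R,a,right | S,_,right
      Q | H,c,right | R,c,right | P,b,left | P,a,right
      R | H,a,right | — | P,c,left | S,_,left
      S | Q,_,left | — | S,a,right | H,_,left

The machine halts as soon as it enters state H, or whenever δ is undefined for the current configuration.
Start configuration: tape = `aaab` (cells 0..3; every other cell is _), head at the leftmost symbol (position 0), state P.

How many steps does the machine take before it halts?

5

P | _[a]aab   read a → write c, move left, go to P
P | [_]caab   read _ → write _, move right, go to S
S | _[c]aab   read c → write a, move right, go to S
S | _a[a]ab   read a → write _, move left, go to Q
Q | _[a]_ab   read a → write c, move right, go to H
H | _c[_]ab
M halts after 5 transitions.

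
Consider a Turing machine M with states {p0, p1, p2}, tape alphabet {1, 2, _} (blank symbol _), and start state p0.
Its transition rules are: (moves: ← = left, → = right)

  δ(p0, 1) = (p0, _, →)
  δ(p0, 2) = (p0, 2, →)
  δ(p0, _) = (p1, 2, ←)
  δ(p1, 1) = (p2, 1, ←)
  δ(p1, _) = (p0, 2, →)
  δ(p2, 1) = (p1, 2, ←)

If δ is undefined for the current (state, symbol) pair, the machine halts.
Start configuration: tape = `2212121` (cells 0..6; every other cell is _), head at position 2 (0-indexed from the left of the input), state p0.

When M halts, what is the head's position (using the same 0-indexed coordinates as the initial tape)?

7

state=p0 head=2 tape=22[1]2121__   (p0,1)→(p0,_,→)
state=p0 head=3 tape=22_[2]121__   (p0,2)→(p0,2,→)
state=p0 head=4 tape=22_2[1]21__   (p0,1)→(p0,_,→)
state=p0 head=5 tape=22_2_[2]1__   (p0,2)→(p0,2,→)
state=p0 head=6 tape=22_2_2[1]__   (p0,1)→(p0,_,→)
state=p0 head=7 tape=22_2_2_[_]_   (p0,_)→(p1,2,←)
state=p1 head=6 tape=22_2_2[_]2_   (p1,_)→(p0,2,→)
state=p0 head=7 tape=22_2_22[2]_   (p0,2)→(p0,2,→)
state=p0 head=8 tape=22_2_222[_]   (p0,_)→(p1,2,←)
state=p1 head=7 tape=22_2_22[2]2
At halt the head is at cell 7.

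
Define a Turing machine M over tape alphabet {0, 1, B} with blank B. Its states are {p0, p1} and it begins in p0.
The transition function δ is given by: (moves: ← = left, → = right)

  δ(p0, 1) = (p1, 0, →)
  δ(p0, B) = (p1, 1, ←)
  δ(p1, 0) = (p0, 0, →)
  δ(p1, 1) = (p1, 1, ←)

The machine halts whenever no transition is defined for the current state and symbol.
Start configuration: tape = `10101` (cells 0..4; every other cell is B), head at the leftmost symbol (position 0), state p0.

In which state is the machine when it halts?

p1

p0 | [1]0101B   read 1 → write 0, move →, go to p1
p1 | 0[0]101B   read 0 → write 0, move →, go to p0
p0 | 00[1]01B   read 1 → write 0, move →, go to p1
p1 | 000[0]1B   read 0 → write 0, move →, go to p0
p0 | 0000[1]B   read 1 → write 0, move →, go to p1
p1 | 00000[B]
No transition is defined for (p1, B); M halts in state p1.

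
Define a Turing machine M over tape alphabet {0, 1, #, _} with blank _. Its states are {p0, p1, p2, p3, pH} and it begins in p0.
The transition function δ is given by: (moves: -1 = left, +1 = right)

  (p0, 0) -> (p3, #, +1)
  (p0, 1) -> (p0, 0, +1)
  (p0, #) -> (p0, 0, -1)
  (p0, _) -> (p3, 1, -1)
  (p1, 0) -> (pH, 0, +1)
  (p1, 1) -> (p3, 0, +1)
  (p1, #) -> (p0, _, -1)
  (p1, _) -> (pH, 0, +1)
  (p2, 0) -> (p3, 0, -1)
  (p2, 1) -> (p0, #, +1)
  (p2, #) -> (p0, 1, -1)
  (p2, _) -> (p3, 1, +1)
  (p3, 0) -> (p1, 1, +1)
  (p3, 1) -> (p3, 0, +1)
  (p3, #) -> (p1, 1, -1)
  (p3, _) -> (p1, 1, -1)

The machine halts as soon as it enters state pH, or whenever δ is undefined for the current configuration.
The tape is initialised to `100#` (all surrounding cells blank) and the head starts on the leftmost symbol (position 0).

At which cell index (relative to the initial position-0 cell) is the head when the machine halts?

4

p0 | [1]00#_   read 1 → write 0, move +1, go to p0
p0 | 0[0]0#_   read 0 → write #, move +1, go to p3
p3 | 0#[0]#_   read 0 → write 1, move +1, go to p1
p1 | 0#1[#]_   read # → write _, move -1, go to p0
p0 | 0#[1]__   read 1 → write 0, move +1, go to p0
p0 | 0#0[_]_   read _ → write 1, move -1, go to p3
p3 | 0#[0]1_   read 0 → write 1, move +1, go to p1
p1 | 0#1[1]_   read 1 → write 0, move +1, go to p3
p3 | 0#10[_]   read _ → write 1, move -1, go to p1
p1 | 0#1[0]1   read 0 → write 0, move +1, go to pH
pH | 0#10[1]
At halt the head is at cell 4.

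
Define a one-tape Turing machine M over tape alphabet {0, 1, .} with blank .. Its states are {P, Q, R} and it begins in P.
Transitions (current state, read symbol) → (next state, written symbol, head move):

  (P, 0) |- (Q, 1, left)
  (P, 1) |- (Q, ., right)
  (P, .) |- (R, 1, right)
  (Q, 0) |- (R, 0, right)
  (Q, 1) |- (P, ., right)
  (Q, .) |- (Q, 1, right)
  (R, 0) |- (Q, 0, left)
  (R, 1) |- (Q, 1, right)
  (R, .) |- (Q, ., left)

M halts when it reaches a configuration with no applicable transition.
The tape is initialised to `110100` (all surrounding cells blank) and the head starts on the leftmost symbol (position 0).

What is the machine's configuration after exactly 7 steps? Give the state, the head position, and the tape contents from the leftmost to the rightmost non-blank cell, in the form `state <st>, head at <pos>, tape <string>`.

state R, head at 5, tape 1..00

state=P head=0 tape=[1]10100   (P,1)→(Q,.,right)
state=Q head=1 tape=.[1]0100   (Q,1)→(P,.,right)
state=P head=2 tape=..[0]100   (P,0)→(Q,1,left)
state=Q head=1 tape=.[.]1100   (Q,.)→(Q,1,right)
state=Q head=2 tape=.1[1]100   (Q,1)→(P,.,right)
state=P head=3 tape=.1.[1]00   (P,1)→(Q,.,right)
state=Q head=4 tape=.1..[0]0   (Q,0)→(R,0,right)
state=R head=5 tape=.1..0[0]
After 7 steps: state R, head at 5, tape 1..00.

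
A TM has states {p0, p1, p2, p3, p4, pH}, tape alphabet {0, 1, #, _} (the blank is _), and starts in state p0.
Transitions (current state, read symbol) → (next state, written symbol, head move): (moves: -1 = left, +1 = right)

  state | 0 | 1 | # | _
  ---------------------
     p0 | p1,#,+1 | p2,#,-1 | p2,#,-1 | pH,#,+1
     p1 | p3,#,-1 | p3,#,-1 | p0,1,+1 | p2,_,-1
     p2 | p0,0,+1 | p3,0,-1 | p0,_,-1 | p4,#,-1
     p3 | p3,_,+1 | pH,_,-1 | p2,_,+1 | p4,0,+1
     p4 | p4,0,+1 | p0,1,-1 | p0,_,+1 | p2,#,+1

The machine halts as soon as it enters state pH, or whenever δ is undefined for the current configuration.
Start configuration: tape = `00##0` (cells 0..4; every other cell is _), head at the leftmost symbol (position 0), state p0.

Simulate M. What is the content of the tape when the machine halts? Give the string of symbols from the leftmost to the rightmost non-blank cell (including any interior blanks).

p0 | [0]0##0   read 0 → write #, move +1, go to p1
p1 | #[0]##0   read 0 → write #, move -1, go to p3
p3 | [#]###0   read # → write _, move +1, go to p2
p2 | _[#]##0   read # → write _, move -1, go to p0
p0 | [_]_##0   read _ → write #, move +1, go to pH
pH | #[_]##0
The non-blank tape span at halt is #_##0.

#_##0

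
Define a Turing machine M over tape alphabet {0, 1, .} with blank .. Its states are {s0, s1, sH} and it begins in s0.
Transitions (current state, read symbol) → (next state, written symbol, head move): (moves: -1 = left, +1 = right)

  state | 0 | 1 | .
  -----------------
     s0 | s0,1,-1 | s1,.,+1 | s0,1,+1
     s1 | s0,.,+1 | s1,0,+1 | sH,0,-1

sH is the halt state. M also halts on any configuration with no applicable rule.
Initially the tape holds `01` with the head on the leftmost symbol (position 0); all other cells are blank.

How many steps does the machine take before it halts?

5

state=s0 head=0 tape=.[0]1.   (s0,0)→(s0,1,-1)
state=s0 head=-1 tape=[.]11.   (s0,.)→(s0,1,+1)
state=s0 head=0 tape=1[1]1.   (s0,1)→(s1,.,+1)
state=s1 head=1 tape=1.[1].   (s1,1)→(s1,0,+1)
state=s1 head=2 tape=1.0[.]   (s1,.)→(sH,0,-1)
state=sH head=1 tape=1.[0]0
M halts after 5 transitions.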